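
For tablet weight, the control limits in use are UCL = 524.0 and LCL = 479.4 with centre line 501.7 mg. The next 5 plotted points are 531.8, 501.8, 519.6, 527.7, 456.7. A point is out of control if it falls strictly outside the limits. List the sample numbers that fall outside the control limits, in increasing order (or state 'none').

1, 4, 5

Compare each point to [479.4, 524.0]: sample 1 = 531.8 > UCL; sample 4 = 527.7 > UCL; sample 5 = 456.7 < LCL.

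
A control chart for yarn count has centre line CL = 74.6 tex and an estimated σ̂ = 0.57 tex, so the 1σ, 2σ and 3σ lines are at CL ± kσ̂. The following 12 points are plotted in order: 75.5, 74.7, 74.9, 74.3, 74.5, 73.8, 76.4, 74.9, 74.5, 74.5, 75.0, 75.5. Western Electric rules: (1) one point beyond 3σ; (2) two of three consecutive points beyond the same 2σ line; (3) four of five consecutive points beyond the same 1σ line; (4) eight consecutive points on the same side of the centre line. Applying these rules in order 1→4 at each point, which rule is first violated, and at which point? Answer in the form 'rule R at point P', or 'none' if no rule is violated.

Zone of each point (C = within 1σ̂, B = 1σ̂–2σ̂, A = 2σ̂–3σ̂, * = beyond 3σ̂; sign = side of CL): 1:+B, 2:+C, 3:+C, 4:-C, 5:-C, 6:-B, 7:+*, 8:+C, 9:-C, 10:-C, 11:+C, 12:+B
Rule 1 (one point beyond the 3σ limits) is satisfied at point 7.

rule 1 at point 7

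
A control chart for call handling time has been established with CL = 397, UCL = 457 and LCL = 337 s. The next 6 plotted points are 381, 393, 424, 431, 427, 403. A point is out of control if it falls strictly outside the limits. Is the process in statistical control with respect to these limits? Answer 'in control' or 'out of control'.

All 6 points lie within [337, 457].

in control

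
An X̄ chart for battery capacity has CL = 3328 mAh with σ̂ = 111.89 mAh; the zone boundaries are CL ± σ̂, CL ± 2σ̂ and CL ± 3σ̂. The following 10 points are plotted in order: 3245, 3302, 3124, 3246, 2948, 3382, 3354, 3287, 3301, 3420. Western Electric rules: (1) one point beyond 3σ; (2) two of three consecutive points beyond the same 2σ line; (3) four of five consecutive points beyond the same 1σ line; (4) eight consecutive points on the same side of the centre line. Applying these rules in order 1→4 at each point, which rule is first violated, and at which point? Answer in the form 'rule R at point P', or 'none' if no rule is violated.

rule 1 at point 5

Zone of each point (C = within 1σ̂, B = 1σ̂–2σ̂, A = 2σ̂–3σ̂, * = beyond 3σ̂; sign = side of CL): 1:-C, 2:-C, 3:-B, 4:-C, 5:-*, 6:+C, 7:+C, 8:-C, 9:-C, 10:+C
Rule 1 (one point beyond the 3σ limits) is satisfied at point 5.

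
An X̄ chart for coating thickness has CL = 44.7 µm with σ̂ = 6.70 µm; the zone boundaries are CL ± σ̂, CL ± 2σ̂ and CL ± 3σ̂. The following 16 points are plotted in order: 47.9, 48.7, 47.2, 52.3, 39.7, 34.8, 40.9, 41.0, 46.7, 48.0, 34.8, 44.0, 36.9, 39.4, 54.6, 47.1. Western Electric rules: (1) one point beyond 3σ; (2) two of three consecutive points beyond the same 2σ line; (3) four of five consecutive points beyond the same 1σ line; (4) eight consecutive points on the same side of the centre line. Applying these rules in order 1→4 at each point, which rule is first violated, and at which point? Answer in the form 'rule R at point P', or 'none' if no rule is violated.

none

Zone of each point (C = within 1σ̂, B = 1σ̂–2σ̂, A = 2σ̂–3σ̂, * = beyond 3σ̂; sign = side of CL): 1:+C, 2:+C, 3:+C, 4:+B, 5:-C, 6:-B, 7:-C, 8:-C, 9:+C, 10:+C, 11:-B, 12:-C, 13:-B, 14:-C, 15:+B, 16:+C
No rule fires across all 16 points.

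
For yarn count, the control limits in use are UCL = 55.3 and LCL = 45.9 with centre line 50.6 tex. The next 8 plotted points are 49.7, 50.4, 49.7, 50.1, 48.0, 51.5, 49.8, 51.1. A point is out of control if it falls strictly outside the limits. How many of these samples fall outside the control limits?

All 8 points lie within [45.9, 55.3].

0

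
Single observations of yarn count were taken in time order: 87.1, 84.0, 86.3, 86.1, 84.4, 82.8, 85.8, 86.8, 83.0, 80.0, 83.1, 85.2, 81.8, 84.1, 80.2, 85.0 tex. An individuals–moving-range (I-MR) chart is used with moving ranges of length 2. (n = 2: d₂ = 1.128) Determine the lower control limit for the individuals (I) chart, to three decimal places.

77.138

X̄ = (87.1 + 84.0 + 86.3 + 86.1 + 84.4 + 82.8 + 85.8 + 86.8 + 83.0 + 80.0 + 83.1 + 85.2 + 81.8 + 84.1 + 80.2 + 85.0) / 16 = 84.1063
Moving ranges: 3.1, 2.3, 0.2, 1.7, 1.6, 3.0, 1.0, 3.8, 3.0, 3.1, 2.1, 3.4, 2.3, 3.9, 4.8; M̄R̄ = 39.3000 / 15 = 2.6200
LCL = X̄ − 3·M̄R̄/d₂ = 84.1063 − 3 × 2.6200 / 1.128 = 77.1382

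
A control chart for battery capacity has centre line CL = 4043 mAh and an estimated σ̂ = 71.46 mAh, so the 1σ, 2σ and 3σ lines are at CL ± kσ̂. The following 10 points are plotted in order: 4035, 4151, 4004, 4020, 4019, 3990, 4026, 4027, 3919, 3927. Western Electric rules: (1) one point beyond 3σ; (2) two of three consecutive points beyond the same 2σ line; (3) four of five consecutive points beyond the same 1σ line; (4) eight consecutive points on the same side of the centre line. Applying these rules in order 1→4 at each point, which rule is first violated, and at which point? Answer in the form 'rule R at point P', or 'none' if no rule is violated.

Zone of each point (C = within 1σ̂, B = 1σ̂–2σ̂, A = 2σ̂–3σ̂, * = beyond 3σ̂; sign = side of CL): 1:-C, 2:+B, 3:-C, 4:-C, 5:-C, 6:-C, 7:-C, 8:-C, 9:-B, 10:-B
Rule 4 (eight consecutive points on the same side of the centre line) is satisfied at point 10.

rule 4 at point 10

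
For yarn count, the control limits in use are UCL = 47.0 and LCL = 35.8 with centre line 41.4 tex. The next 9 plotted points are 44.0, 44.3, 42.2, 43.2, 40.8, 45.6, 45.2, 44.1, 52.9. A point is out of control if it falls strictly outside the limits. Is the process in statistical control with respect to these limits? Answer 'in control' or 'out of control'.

Compare each point to [35.8, 47.0]: sample 9 = 52.9 > UCL.

out of control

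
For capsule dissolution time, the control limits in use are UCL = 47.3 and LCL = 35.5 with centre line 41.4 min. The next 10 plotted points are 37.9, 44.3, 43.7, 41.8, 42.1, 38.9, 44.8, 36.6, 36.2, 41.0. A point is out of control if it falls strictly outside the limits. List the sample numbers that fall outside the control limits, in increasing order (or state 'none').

All 10 points lie within [35.5, 47.3].

none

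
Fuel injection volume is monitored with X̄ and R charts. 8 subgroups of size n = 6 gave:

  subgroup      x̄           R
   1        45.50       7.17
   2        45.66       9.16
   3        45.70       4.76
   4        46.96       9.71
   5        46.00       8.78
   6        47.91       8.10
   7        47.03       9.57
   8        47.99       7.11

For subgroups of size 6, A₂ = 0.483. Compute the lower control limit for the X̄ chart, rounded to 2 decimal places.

X̄̄ = (45.50 + 45.66 + 45.70 + 46.96 + 46.00 + 47.91 + 47.03 + 47.99) / 8 = 372.7500 / 8 = 46.5938
R̄ = (7.17 + 9.16 + 4.76 + 9.71 + 8.78 + 8.10 + 9.57 + 7.11) / 8 = 64.3600 / 8 = 8.0450
LCL = X̄̄ − A₂·R̄ = 46.5938 − 0.483 × 8.0450 = 42.7080

42.71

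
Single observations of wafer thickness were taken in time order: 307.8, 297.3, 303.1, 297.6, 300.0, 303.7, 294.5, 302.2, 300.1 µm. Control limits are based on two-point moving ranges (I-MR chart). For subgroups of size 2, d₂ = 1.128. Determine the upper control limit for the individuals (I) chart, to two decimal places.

316.29

X̄ = (307.8 + 297.3 + 303.1 + 297.6 + 300.0 + 303.7 + 294.5 + 302.2 + 300.1) / 9 = 300.7000
Moving ranges: 10.5, 5.8, 5.5, 2.4, 3.7, 9.2, 7.7, 2.1; M̄R̄ = 46.9000 / 8 = 5.8625
UCL = X̄ + 3·M̄R̄/d₂ = 300.7000 + 3 × 5.8625 / 1.128 = 316.2918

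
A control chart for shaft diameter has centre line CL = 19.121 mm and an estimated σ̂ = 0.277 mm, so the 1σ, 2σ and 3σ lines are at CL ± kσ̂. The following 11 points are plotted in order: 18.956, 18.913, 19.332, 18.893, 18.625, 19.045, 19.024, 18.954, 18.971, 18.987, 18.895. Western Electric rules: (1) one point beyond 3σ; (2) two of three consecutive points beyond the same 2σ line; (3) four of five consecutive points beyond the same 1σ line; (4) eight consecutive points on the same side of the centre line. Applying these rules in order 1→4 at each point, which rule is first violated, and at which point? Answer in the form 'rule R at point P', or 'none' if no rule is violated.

Zone of each point (C = within 1σ̂, B = 1σ̂–2σ̂, A = 2σ̂–3σ̂, * = beyond 3σ̂; sign = side of CL): 1:-C, 2:-C, 3:+C, 4:-C, 5:-B, 6:-C, 7:-C, 8:-C, 9:-C, 10:-C, 11:-C
Rule 4 (eight consecutive points on the same side of the centre line) is satisfied at point 11.

rule 4 at point 11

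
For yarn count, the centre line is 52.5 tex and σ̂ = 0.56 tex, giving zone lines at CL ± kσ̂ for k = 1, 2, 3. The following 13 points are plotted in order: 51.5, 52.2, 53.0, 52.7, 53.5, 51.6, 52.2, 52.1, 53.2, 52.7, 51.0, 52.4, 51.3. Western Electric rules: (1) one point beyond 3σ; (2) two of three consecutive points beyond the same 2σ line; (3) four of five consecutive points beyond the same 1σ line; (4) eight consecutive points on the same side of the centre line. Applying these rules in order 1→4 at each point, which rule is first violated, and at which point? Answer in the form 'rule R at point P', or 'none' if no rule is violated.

rule 2 at point 13

Zone of each point (C = within 1σ̂, B = 1σ̂–2σ̂, A = 2σ̂–3σ̂, * = beyond 3σ̂; sign = side of CL): 1:-B, 2:-C, 3:+C, 4:+C, 5:+B, 6:-B, 7:-C, 8:-C, 9:+B, 10:+C, 11:-A, 12:-C, 13:-A
Rule 2 (two of three consecutive points beyond the same 2σ limit) is satisfied at point 13.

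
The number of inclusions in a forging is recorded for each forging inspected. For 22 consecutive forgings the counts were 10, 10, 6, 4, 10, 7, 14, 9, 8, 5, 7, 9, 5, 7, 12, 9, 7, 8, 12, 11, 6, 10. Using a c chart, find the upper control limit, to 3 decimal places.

17.178

c̄ = (10 + 10 + 6 + 4 + 10 + 7 + 14 + 9 + 8 + 5 + 7 + 9 + 5 + 7 + 12 + 9 + 7 + 8 + 12 + 11 + 6 + 10) / 22 = 186 / 22 = 8.4545
UCL = c̄ + 3√c̄ = 8.4545 + 3 × √8.4545 = 8.4545 + 3 × 2.9077 = 17.1776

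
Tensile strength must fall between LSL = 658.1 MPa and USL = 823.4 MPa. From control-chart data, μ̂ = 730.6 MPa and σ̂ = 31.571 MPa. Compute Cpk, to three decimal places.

0.765

Cpu = (USL − μ̂) / (3σ̂) = (823.4 − 730.6) / (3 × 31.571) = 0.9798; Cpl = (μ̂ − LSL) / (3σ̂) = (730.6 − 658.1) / (3 × 31.571) = 0.7655; Cpk = min(Cpu, Cpl) = 0.7655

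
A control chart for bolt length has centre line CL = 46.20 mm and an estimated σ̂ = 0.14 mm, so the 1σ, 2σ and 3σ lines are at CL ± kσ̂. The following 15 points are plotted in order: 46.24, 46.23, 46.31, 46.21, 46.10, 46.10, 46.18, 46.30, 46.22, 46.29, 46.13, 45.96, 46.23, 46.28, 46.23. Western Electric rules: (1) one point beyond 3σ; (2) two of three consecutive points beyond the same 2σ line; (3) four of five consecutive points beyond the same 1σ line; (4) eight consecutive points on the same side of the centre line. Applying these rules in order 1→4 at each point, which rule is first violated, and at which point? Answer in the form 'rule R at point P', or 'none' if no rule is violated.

Zone of each point (C = within 1σ̂, B = 1σ̂–2σ̂, A = 2σ̂–3σ̂, * = beyond 3σ̂; sign = side of CL): 1:+C, 2:+C, 3:+C, 4:+C, 5:-C, 6:-C, 7:-C, 8:+C, 9:+C, 10:+C, 11:-C, 12:-B, 13:+C, 14:+C, 15:+C
No rule fires across all 15 points.

none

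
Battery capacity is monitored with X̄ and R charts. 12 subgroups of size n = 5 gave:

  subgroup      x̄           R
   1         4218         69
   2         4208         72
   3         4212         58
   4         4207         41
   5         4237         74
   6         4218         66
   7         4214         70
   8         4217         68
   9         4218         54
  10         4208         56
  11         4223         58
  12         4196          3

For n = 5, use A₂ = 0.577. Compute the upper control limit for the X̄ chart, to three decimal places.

X̄̄ = (4218 + 4208 + 4212 + 4207 + 4237 + 4218 + 4214 + 4217 + 4218 + 4208 + 4223 + 4196) / 12 = 50576.0000 / 12 = 4214.6667
R̄ = (69 + 72 + 58 + 41 + 74 + 66 + 70 + 68 + 54 + 56 + 58 + 3) / 12 = 689.0000 / 12 = 57.4167
UCL = X̄̄ + A₂·R̄ = 4214.6667 + 0.577 × 57.4167 = 4247.7961

4247.796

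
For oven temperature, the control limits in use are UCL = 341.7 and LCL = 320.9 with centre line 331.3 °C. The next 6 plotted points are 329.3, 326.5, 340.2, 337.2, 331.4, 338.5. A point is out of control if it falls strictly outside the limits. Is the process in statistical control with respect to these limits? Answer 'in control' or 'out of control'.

in control

All 6 points lie within [320.9, 341.7].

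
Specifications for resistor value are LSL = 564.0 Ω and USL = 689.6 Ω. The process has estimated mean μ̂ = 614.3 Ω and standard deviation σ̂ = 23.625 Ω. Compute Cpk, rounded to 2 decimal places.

Cpu = (USL − μ̂) / (3σ̂) = (689.6 − 614.3) / (3 × 23.625) = 1.0624; Cpl = (μ̂ − LSL) / (3σ̂) = (614.3 − 564.0) / (3 × 23.625) = 0.7097; Cpk = min(Cpu, Cpl) = 0.7097

0.71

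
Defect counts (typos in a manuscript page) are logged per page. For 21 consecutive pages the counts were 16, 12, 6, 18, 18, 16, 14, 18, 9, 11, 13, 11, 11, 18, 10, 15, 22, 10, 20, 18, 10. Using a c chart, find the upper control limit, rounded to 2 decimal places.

25.36

c̄ = (16 + 12 + 6 + 18 + 18 + 16 + 14 + 18 + 9 + 11 + 13 + 11 + 11 + 18 + 10 + 15 + 22 + 10 + 20 + 18 + 10) / 21 = 296 / 21 = 14.0952
UCL = c̄ + 3√c̄ = 14.0952 + 3 × √14.0952 = 14.0952 + 3 × 3.7544 = 25.3583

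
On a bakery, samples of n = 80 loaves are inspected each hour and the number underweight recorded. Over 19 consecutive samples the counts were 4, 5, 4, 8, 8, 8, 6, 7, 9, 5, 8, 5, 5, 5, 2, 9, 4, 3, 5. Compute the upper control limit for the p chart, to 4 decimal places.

0.1593

p̄ = Σdᵢ / (k·n) = 110 / (19 × 80) = 0.07237
UCL = p̄ + 3·√(p̄(1−p̄)/n) = 0.07237 + 3 × √(0.07237×0.92763/80) = 0.07237 + 3 × 0.02897 = 0.15927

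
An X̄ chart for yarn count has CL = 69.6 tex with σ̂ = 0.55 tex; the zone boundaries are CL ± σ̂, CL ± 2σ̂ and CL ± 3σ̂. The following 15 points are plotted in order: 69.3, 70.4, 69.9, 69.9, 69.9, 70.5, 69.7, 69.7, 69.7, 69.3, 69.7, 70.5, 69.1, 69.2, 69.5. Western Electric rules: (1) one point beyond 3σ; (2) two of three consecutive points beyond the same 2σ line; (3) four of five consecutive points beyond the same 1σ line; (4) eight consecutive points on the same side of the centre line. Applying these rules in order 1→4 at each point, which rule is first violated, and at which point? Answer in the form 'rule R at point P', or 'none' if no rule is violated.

rule 4 at point 9

Zone of each point (C = within 1σ̂, B = 1σ̂–2σ̂, A = 2σ̂–3σ̂, * = beyond 3σ̂; sign = side of CL): 1:-C, 2:+B, 3:+C, 4:+C, 5:+C, 6:+B, 7:+C, 8:+C, 9:+C, 10:-C, 11:+C, 12:+B, 13:-C, 14:-C, 15:-C
Rule 4 (eight consecutive points on the same side of the centre line) is satisfied at point 9.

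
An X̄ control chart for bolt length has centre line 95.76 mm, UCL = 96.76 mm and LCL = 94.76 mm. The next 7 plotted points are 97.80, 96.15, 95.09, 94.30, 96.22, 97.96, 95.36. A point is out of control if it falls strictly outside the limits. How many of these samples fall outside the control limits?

3

Compare each point to [94.76, 96.76]: sample 1 = 97.80 > UCL; sample 4 = 94.30 < LCL; sample 6 = 97.96 > UCL.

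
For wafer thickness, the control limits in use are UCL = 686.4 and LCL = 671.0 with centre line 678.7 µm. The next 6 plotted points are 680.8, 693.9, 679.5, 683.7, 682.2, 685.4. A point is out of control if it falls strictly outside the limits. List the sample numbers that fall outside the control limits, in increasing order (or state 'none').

Compare each point to [671.0, 686.4]: sample 2 = 693.9 > UCL.

2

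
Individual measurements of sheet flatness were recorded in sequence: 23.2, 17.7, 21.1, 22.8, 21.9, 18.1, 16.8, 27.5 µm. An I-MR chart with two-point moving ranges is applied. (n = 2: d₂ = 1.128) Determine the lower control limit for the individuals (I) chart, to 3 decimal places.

10.765

X̄ = (23.2 + 17.7 + 21.1 + 22.8 + 21.9 + 18.1 + 16.8 + 27.5) / 8 = 21.1375
Moving ranges: 5.5, 3.4, 1.7, 0.9, 3.8, 1.3, 10.7; M̄R̄ = 27.3000 / 7 = 3.9000
LCL = X̄ − 3·M̄R̄/d₂ = 21.1375 − 3 × 3.9000 / 1.128 = 10.7652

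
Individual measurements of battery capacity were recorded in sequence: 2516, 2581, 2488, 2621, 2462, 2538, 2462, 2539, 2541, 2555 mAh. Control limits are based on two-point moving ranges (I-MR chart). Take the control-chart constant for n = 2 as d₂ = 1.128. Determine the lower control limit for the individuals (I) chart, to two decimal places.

X̄ = (2516 + 2581 + 2488 + 2621 + 2462 + 2538 + 2462 + 2539 + 2541 + 2555) / 10 = 2530.3000
Moving ranges: 65, 93, 133, 159, 76, 76, 77, 2, 14; M̄R̄ = 695.0000 / 9 = 77.2222
LCL = X̄ − 3·M̄R̄/d₂ = 2530.3000 − 3 × 77.2222 / 1.128 = 2324.9217

2324.92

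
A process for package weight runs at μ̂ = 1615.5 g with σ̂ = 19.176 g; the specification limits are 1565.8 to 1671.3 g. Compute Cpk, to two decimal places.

0.86

Cpu = (USL − μ̂) / (3σ̂) = (1671.3 − 1615.5) / (3 × 19.176) = 0.9700; Cpl = (μ̂ − LSL) / (3σ̂) = (1615.5 − 1565.8) / (3 × 19.176) = 0.8639; Cpk = min(Cpu, Cpl) = 0.8639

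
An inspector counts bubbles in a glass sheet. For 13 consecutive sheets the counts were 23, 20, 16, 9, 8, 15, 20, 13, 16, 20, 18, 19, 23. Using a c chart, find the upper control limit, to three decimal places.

c̄ = (23 + 20 + 16 + 9 + 8 + 15 + 20 + 13 + 16 + 20 + 18 + 19 + 23) / 13 = 220 / 13 = 16.9231
UCL = c̄ + 3√c̄ = 16.9231 + 3 × √16.9231 = 16.9231 + 3 × 4.1138 = 29.2644

29.264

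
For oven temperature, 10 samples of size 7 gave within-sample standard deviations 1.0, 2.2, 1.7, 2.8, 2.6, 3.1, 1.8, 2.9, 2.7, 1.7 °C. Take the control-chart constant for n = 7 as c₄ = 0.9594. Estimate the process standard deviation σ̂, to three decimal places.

2.345

s̄ = (1.0 + 2.2 + 1.7 + 2.8 + 2.6 + 3.1 + 1.8 + 2.9 + 2.7 + 1.7) / 10 = 2.2500
σ̂ = s̄ / c₄ = 2.2500 / 0.9594 = 2.3452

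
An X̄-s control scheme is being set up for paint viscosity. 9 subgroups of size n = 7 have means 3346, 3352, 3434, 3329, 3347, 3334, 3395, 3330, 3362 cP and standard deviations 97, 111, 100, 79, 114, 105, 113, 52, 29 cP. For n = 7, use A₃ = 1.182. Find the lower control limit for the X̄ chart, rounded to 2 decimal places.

3253.71

X̄̄ = (3346 + 3352 + 3434 + 3329 + 3347 + 3334 + 3395 + 3330 + 3362) / 9 = 3358.7778
s̄ = (97 + 111 + 100 + 79 + 114 + 105 + 113 + 52 + 29) / 9 = 88.8889
LCL = X̄̄ − A₃·s̄ = 3358.7778 − 1.182 × 88.8889 = 3253.7111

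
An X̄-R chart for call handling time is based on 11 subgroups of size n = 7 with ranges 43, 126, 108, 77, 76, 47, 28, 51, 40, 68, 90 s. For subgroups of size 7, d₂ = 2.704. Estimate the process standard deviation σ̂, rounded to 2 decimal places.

25.35

R̄ = (43 + 126 + 108 + 77 + 76 + 47 + 28 + 51 + 40 + 68 + 90) / 11 = 68.5455
σ̂ = R̄ / d₂ = 68.5455 / 2.704 = 25.3497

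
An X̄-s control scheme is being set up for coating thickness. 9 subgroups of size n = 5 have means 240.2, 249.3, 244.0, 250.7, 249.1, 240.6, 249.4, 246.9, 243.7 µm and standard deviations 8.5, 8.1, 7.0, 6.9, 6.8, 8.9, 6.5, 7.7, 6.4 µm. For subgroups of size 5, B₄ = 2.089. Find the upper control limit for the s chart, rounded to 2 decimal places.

15.51

s̄ = (8.5 + 8.1 + 7.0 + 6.9 + 6.8 + 8.9 + 6.5 + 7.7 + 6.4) / 9 = 7.4222
UCL_s = B₄·s̄ = 2.089 × 7.4222 = 15.5050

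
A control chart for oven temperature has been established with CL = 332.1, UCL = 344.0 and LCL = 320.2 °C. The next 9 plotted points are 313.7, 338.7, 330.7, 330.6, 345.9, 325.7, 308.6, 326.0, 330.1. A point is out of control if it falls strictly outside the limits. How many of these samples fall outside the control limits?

3

Compare each point to [320.2, 344.0]: sample 1 = 313.7 < LCL; sample 5 = 345.9 > UCL; sample 7 = 308.6 < LCL.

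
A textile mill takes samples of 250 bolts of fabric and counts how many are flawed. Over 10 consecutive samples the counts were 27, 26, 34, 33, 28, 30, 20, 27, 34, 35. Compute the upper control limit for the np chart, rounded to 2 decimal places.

p̄ = Σdᵢ / (k·n) = 294 / (10 × 250) = 0.11760
UCL = np̄ + 3·√(np̄(1−p̄)) = 29.4000 + 3 × √(29.4000×0.88240) = 29.4000 + 3 × 5.0934 = 44.6802

44.68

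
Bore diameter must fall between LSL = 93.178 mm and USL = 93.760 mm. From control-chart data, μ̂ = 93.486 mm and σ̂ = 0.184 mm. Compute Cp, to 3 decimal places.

Cp = (USL − LSL) / (6σ̂) = (93.760 − 93.178) / (6 × 0.184) = 0.5820 / 1.1040 = 0.5272

0.527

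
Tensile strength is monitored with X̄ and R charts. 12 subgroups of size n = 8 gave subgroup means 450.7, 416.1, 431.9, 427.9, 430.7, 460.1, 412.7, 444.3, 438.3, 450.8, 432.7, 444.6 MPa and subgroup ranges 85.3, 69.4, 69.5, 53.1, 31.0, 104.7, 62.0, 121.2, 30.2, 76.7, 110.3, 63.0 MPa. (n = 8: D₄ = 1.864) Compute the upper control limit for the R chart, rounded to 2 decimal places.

R̄ = (85.3 + 69.4 + 69.5 + 53.1 + 31.0 + 104.7 + 62.0 + 121.2 + 30.2 + 76.7 + 110.3 + 63.0) / 12 = 876.4000 / 12 = 73.0333
UCL_R = D₄·R̄ = 1.864 × 73.0333 = 136.1341

136.13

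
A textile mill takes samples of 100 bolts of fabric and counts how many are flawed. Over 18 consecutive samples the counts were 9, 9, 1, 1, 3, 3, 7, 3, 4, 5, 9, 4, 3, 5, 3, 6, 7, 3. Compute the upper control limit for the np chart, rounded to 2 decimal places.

p̄ = Σdᵢ / (k·n) = 85 / (18 × 100) = 0.04722
UCL = np̄ + 3·√(np̄(1−p̄)) = 4.7222 + 3 × √(4.7222×0.95278) = 4.7222 + 3 × 2.1211 = 11.0856

11.09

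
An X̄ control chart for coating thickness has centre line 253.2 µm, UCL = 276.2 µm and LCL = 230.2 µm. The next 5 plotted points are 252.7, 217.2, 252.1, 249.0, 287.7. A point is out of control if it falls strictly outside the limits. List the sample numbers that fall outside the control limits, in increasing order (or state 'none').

2, 5

Compare each point to [230.2, 276.2]: sample 2 = 217.2 < LCL; sample 5 = 287.7 > UCL.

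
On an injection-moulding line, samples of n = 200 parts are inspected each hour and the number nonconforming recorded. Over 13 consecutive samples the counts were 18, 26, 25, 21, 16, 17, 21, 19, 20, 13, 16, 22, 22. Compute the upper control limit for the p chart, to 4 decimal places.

0.1617

p̄ = Σdᵢ / (k·n) = 256 / (13 × 200) = 0.09846
UCL = p̄ + 3·√(p̄(1−p̄)/n) = 0.09846 + 3 × √(0.09846×0.90154/200) = 0.09846 + 3 × 0.02107 = 0.16166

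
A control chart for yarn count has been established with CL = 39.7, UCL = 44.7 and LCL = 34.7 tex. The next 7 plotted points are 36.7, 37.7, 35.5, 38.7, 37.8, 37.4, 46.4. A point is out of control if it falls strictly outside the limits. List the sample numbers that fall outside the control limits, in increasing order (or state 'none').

7

Compare each point to [34.7, 44.7]: sample 7 = 46.4 > UCL.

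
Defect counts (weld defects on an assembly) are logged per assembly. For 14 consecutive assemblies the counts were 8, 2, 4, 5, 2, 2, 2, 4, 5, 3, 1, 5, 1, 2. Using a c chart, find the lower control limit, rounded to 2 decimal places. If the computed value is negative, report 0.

c̄ = (8 + 2 + 4 + 5 + 2 + 2 + 2 + 4 + 5 + 3 + 1 + 5 + 1 + 2) / 14 = 46 / 14 = 3.2857
LCL = c̄ − 3√c̄ = 3.2857 − 3 × 1.8127 = -2.1522 → 0 (cannot be negative)

0.00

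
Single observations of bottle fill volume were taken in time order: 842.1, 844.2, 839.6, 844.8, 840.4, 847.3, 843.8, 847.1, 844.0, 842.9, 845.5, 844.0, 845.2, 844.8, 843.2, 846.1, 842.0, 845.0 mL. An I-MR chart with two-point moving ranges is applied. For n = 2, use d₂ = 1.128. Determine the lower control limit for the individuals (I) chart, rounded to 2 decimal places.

835.94

X̄ = (842.1 + 844.2 + 839.6 + 844.8 + 840.4 + 847.3 + 843.8 + 847.1 + 844.0 + 842.9 + 845.5 + 844.0 + 845.2 + 844.8 + 843.2 + 846.1 + 842.0 + 845.0) / 18 = 844.0000
Moving ranges: 2.1, 4.6, 5.2, 4.4, 6.9, 3.5, 3.3, 3.1, 1.1, 2.6, 1.5, 1.2, 0.4, 1.6, 2.9, 4.1, 3.0; M̄R̄ = 51.5000 / 17 = 3.0294
LCL = X̄ − 3·M̄R̄/d₂ = 844.0000 − 3 × 3.0294 / 1.128 = 835.9431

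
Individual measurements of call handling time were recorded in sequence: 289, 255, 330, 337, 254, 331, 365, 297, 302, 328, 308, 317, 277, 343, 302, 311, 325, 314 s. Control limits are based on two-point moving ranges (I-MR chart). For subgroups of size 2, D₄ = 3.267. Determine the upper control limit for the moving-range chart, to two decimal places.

Moving ranges: 34, 75, 7, 83, 77, 34, 68, 5, 26, 20, 9, 40, 66, 41, 9, 14, 11; M̄R̄ = 619.0000 / 17 = 36.4118
UCL_MR = D₄·M̄R̄ = 3.267 × 36.4118 = 118.9572

118.96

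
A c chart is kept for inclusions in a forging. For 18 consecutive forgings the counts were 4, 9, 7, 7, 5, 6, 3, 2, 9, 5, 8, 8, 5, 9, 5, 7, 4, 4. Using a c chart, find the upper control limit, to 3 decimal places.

13.259

c̄ = (4 + 9 + 7 + 7 + 5 + 6 + 3 + 2 + 9 + 5 + 8 + 8 + 5 + 9 + 5 + 7 + 4 + 4) / 18 = 107 / 18 = 5.9444
UCL = c̄ + 3√c̄ = 5.9444 + 3 × √5.9444 = 5.9444 + 3 × 2.4381 = 13.2588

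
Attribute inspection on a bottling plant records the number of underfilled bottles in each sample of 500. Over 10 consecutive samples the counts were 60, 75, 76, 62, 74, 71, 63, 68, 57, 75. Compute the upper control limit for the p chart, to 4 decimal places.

0.1822

p̄ = Σdᵢ / (k·n) = 681 / (10 × 500) = 0.13620
UCL = p̄ + 3·√(p̄(1−p̄)/n) = 0.13620 + 3 × √(0.13620×0.86380/500) = 0.13620 + 3 × 0.01534 = 0.18222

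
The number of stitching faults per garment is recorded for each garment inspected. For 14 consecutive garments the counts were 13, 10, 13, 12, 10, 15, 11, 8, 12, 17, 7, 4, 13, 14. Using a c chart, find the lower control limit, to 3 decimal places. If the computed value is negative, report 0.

c̄ = (13 + 10 + 13 + 12 + 10 + 15 + 11 + 8 + 12 + 17 + 7 + 4 + 13 + 14) / 14 = 159 / 14 = 11.3571
LCL = c̄ − 3√c̄ = 11.3571 − 3 × 3.3700 = 1.2470

1.247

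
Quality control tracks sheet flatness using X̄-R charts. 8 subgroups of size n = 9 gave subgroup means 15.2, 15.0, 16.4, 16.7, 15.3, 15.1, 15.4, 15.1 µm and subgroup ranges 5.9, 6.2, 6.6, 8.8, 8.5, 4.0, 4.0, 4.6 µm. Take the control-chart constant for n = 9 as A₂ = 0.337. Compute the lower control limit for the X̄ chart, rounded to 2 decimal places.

X̄̄ = (15.2 + 15.0 + 16.4 + 16.7 + 15.3 + 15.1 + 15.4 + 15.1) / 8 = 124.2000 / 8 = 15.5250
R̄ = (5.9 + 6.2 + 6.6 + 8.8 + 8.5 + 4.0 + 4.0 + 4.6) / 8 = 48.6000 / 8 = 6.0750
LCL = X̄̄ − A₂·R̄ = 15.5250 − 0.337 × 6.0750 = 13.4777

13.48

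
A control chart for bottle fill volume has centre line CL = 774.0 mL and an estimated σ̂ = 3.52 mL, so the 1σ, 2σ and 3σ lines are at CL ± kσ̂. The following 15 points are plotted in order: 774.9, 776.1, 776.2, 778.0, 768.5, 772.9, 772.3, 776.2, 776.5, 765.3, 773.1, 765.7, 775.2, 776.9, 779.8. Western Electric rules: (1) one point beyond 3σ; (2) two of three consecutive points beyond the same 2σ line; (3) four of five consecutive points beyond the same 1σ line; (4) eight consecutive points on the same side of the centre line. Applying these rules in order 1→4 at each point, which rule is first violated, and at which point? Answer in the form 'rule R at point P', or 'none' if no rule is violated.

rule 2 at point 12

Zone of each point (C = within 1σ̂, B = 1σ̂–2σ̂, A = 2σ̂–3σ̂, * = beyond 3σ̂; sign = side of CL): 1:+C, 2:+C, 3:+C, 4:+B, 5:-B, 6:-C, 7:-C, 8:+C, 9:+C, 10:-A, 11:-C, 12:-A, 13:+C, 14:+C, 15:+B
Rule 2 (two of three consecutive points beyond the same 2σ limit) is satisfied at point 12.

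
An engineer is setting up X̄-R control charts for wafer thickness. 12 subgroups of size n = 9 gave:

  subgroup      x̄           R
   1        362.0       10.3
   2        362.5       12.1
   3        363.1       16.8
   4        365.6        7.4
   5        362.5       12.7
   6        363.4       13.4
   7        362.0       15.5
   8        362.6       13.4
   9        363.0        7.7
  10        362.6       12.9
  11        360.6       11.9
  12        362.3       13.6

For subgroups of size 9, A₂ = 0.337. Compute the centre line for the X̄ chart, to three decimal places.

362.683

X̄̄ = (362.0 + 362.5 + 363.1 + 365.6 + 362.5 + 363.4 + 362.0 + 362.6 + 363.0 + 362.6 + 360.6 + 362.3) / 12 = 4352.2000 / 12 = 362.6833
CL = X̄̄ = 362.6833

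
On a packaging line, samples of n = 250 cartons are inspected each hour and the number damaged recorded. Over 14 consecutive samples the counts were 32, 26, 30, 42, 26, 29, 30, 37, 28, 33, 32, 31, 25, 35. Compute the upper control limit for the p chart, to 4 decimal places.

p̄ = Σdᵢ / (k·n) = 436 / (14 × 250) = 0.12457
UCL = p̄ + 3·√(p̄(1−p̄)/n) = 0.12457 + 3 × √(0.12457×0.87543/250) = 0.12457 + 3 × 0.02089 = 0.18723

0.1872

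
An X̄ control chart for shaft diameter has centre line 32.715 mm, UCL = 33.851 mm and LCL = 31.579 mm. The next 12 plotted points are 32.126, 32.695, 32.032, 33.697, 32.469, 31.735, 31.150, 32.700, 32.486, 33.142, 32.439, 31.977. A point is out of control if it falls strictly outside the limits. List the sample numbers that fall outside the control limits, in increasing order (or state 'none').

Compare each point to [31.579, 33.851]: sample 7 = 31.150 < LCL.

7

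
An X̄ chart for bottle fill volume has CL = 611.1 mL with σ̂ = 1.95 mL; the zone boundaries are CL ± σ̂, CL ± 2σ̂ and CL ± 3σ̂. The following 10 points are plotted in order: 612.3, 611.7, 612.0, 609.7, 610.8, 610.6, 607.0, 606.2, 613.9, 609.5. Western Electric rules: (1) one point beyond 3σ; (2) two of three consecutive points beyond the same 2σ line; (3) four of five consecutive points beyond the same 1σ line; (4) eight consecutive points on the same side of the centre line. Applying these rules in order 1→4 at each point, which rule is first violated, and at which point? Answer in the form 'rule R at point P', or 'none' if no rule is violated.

Zone of each point (C = within 1σ̂, B = 1σ̂–2σ̂, A = 2σ̂–3σ̂, * = beyond 3σ̂; sign = side of CL): 1:+C, 2:+C, 3:+C, 4:-C, 5:-C, 6:-C, 7:-A, 8:-A, 9:+B, 10:-C
Rule 2 (two of three consecutive points beyond the same 2σ limit) is satisfied at point 8.

rule 2 at point 8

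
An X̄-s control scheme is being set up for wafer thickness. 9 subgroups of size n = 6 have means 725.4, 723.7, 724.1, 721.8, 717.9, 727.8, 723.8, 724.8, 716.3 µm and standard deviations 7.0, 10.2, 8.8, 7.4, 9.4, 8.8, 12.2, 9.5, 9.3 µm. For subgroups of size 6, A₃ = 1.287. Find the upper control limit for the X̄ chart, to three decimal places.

X̄̄ = (725.4 + 723.7 + 724.1 + 721.8 + 717.9 + 727.8 + 723.8 + 724.8 + 716.3) / 9 = 722.8444
s̄ = (7.0 + 10.2 + 8.8 + 7.4 + 9.4 + 8.8 + 12.2 + 9.5 + 9.3) / 9 = 9.1778
UCL = X̄̄ + A₃·s̄ = 722.8444 + 1.287 × 9.1778 = 734.6562

734.656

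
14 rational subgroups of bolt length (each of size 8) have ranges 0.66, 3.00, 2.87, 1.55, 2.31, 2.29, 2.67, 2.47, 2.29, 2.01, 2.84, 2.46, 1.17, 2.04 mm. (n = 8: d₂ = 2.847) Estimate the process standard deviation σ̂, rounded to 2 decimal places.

R̄ = (0.66 + 3.00 + 2.87 + 1.55 + 2.31 + 2.29 + 2.67 + 2.47 + 2.29 + 2.01 + 2.84 + 2.46 + 1.17 + 2.04) / 14 = 2.1879
σ̂ = R̄ / d₂ = 2.1879 / 2.847 = 0.7685

0.77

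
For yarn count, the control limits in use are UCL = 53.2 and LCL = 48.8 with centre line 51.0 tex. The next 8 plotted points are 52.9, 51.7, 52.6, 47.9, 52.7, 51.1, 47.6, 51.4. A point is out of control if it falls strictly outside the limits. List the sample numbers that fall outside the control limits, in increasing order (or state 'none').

4, 7

Compare each point to [48.8, 53.2]: sample 4 = 47.9 < LCL; sample 7 = 47.6 < LCL.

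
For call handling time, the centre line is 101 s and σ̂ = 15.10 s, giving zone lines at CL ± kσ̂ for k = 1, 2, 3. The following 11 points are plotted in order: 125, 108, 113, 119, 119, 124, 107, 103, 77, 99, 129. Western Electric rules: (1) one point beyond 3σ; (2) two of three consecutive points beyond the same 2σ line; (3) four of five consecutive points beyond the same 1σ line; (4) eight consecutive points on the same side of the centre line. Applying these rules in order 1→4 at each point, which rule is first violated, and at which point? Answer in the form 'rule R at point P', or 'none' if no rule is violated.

Zone of each point (C = within 1σ̂, B = 1σ̂–2σ̂, A = 2σ̂–3σ̂, * = beyond 3σ̂; sign = side of CL): 1:+B, 2:+C, 3:+C, 4:+B, 5:+B, 6:+B, 7:+C, 8:+C, 9:-B, 10:-C, 11:+B
Rule 4 (eight consecutive points on the same side of the centre line) is satisfied at point 8.

rule 4 at point 8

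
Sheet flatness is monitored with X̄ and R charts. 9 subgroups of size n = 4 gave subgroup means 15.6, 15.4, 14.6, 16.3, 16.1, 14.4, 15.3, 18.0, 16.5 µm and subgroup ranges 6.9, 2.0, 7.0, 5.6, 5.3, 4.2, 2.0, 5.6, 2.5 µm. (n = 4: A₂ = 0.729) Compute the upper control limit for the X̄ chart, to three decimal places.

19.129

X̄̄ = (15.6 + 15.4 + 14.6 + 16.3 + 16.1 + 14.4 + 15.3 + 18.0 + 16.5) / 9 = 142.2000 / 9 = 15.8000
R̄ = (6.9 + 2.0 + 7.0 + 5.6 + 5.3 + 4.2 + 2.0 + 5.6 + 2.5) / 9 = 41.1000 / 9 = 4.5667
UCL = X̄̄ + A₂·R̄ = 15.8000 + 0.729 × 4.5667 = 19.1291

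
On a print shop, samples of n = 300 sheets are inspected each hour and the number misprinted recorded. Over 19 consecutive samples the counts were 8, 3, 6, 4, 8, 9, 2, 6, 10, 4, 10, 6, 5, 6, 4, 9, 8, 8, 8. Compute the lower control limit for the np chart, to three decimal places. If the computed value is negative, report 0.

p̄ = Σdᵢ / (k·n) = 124 / (19 × 300) = 0.02175
LCL = np̄ − 3·√(np̄(1−p̄)) = 6.5263 − 3 × 2.5267 = -1.0539 → 0 (negative, so LCL = 0)

0.000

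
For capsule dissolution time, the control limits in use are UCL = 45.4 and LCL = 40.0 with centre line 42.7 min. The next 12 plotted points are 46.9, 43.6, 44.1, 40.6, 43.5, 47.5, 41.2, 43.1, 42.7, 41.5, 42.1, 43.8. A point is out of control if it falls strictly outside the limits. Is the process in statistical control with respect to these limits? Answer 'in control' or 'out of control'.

Compare each point to [40.0, 45.4]: sample 1 = 46.9 > UCL; sample 6 = 47.5 > UCL.

out of control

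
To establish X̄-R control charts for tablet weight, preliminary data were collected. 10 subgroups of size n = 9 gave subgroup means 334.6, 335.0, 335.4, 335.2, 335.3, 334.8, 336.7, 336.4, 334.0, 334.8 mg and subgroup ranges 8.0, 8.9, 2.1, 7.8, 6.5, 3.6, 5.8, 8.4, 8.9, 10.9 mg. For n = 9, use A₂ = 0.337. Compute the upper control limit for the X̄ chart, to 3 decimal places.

337.609

X̄̄ = (334.6 + 335.0 + 335.4 + 335.2 + 335.3 + 334.8 + 336.7 + 336.4 + 334.0 + 334.8) / 10 = 3352.2000 / 10 = 335.2200
R̄ = (8.0 + 8.9 + 2.1 + 7.8 + 6.5 + 3.6 + 5.8 + 8.4 + 8.9 + 10.9) / 10 = 70.9000 / 10 = 7.0900
UCL = X̄̄ + A₂·R̄ = 335.2200 + 0.337 × 7.0900 = 337.6093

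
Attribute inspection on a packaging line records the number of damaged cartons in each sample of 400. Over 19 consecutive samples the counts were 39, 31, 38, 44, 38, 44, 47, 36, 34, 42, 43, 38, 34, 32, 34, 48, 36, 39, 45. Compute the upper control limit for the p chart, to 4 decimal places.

p̄ = Σdᵢ / (k·n) = 742 / (19 × 400) = 0.09763
UCL = p̄ + 3·√(p̄(1−p̄)/n) = 0.09763 + 3 × √(0.09763×0.90237/400) = 0.09763 + 3 × 0.01484 = 0.14215

0.1422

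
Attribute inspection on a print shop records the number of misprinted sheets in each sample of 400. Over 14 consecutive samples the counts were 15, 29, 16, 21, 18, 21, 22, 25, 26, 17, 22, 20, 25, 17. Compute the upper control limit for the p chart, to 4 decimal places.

p̄ = Σdᵢ / (k·n) = 294 / (14 × 400) = 0.05250
UCL = p̄ + 3·√(p̄(1−p̄)/n) = 0.05250 + 3 × √(0.05250×0.94750/400) = 0.05250 + 3 × 0.01115 = 0.08595

0.0860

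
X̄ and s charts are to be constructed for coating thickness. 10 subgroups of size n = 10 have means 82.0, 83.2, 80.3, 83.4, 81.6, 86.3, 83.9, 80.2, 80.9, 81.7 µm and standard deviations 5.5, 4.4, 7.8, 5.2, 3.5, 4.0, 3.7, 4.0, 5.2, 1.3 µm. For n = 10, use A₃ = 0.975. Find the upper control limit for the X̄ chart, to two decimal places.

86.70

X̄̄ = (82.0 + 83.2 + 80.3 + 83.4 + 81.6 + 86.3 + 83.9 + 80.2 + 80.9 + 81.7) / 10 = 82.3500
s̄ = (5.5 + 4.4 + 7.8 + 5.2 + 3.5 + 4.0 + 3.7 + 4.0 + 5.2 + 1.3) / 10 = 4.4600
UCL = X̄̄ + A₃·s̄ = 82.3500 + 0.975 × 4.4600 = 86.6985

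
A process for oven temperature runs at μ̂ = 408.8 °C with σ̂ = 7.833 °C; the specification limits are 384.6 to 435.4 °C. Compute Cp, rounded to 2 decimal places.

Cp = (USL − LSL) / (6σ̂) = (435.4 − 384.6) / (6 × 7.833) = 50.8000 / 46.9980 = 1.0809

1.08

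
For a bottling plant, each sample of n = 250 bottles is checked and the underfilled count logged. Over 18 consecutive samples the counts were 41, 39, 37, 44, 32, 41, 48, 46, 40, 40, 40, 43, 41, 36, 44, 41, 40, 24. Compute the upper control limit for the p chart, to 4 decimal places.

0.2288

p̄ = Σdᵢ / (k·n) = 717 / (18 × 250) = 0.15933
UCL = p̄ + 3·√(p̄(1−p̄)/n) = 0.15933 + 3 × √(0.15933×0.84067/250) = 0.15933 + 3 × 0.02315 = 0.22877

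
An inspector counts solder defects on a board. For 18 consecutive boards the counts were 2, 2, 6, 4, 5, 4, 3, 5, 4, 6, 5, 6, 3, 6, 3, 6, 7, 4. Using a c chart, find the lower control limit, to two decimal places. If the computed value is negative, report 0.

c̄ = (2 + 2 + 6 + 4 + 5 + 4 + 3 + 5 + 4 + 6 + 5 + 6 + 3 + 6 + 3 + 6 + 7 + 4) / 18 = 81 / 18 = 4.5000
LCL = c̄ − 3√c̄ = 4.5000 − 3 × 2.1213 = -1.8640 → 0 (cannot be negative)

0.00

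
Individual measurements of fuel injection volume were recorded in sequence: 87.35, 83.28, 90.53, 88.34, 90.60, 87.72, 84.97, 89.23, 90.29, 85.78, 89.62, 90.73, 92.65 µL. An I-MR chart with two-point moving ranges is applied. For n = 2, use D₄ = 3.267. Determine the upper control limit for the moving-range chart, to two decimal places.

Moving ranges: 4.07, 7.25, 2.19, 2.26, 2.88, 2.75, 4.26, 1.06, 4.51, 3.84, 1.11, 1.92; M̄R̄ = 38.1000 / 12 = 3.1750
UCL_MR = D₄·M̄R̄ = 3.267 × 3.1750 = 10.3727

10.37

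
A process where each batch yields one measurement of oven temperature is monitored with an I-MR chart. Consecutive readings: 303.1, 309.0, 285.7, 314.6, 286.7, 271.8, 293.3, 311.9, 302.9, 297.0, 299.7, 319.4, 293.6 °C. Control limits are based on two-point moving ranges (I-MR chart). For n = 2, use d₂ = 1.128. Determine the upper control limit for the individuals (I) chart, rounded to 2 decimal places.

X̄ = (303.1 + 309.0 + 285.7 + 314.6 + 286.7 + 271.8 + 293.3 + 311.9 + 302.9 + 297.0 + 299.7 + 319.4 + 293.6) / 13 = 299.1308
Moving ranges: 5.9, 23.3, 28.9, 27.9, 14.9, 21.5, 18.6, 9.0, 5.9, 2.7, 19.7, 25.8; M̄R̄ = 204.1000 / 12 = 17.0083
UCL = X̄ + 3·M̄R̄/d₂ = 299.1308 + 3 × 17.0083 / 1.128 = 344.3657

344.37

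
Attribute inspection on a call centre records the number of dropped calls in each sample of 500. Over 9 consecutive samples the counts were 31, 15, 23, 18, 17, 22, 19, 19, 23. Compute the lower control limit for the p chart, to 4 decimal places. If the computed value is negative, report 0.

0.0148

p̄ = Σdᵢ / (k·n) = 187 / (9 × 500) = 0.04156
LCL = p̄ − 3·√(p̄(1−p̄)/n) = 0.04156 − 3 × 0.00893 = 0.01478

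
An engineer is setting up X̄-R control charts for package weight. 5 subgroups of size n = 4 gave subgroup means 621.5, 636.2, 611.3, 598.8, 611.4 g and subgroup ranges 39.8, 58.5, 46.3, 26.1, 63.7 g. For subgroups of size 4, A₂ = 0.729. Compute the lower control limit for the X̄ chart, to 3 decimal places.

581.664

X̄̄ = (621.5 + 636.2 + 611.3 + 598.8 + 611.4) / 5 = 3079.2000 / 5 = 615.8400
R̄ = (39.8 + 58.5 + 46.3 + 26.1 + 63.7) / 5 = 234.4000 / 5 = 46.8800
LCL = X̄̄ − A₂·R̄ = 615.8400 − 0.729 × 46.8800 = 581.6645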